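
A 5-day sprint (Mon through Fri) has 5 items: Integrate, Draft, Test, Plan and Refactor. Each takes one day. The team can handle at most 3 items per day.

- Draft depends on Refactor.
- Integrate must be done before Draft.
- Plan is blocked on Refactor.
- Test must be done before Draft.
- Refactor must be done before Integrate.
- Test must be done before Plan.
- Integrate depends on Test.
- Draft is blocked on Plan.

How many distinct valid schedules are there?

34

Splitting on Integrate: it can be Tue (6), Wed (14), Thu (14). Listing each branch's schedules as (Draft, Test, Plan, Refactor):
Integrate=Tue: (Wed,Mon,Tue,Mon) (Thu,Mon,Tue,Mon) (Thu,Mon,Wed,Mon) (Fri,Mon,Tue,Mon) (Fri,Mon,Wed,Mon) (Fri,Mon,Thu,Mon) — 6.
Integrate=Wed: (Thu,Mon,Tue,Mon) (Thu,Mon,Wed,Mon) (Thu,Mon,Wed,Tue) (Thu,Tue,Wed,Mon) (Thu,Tue,Wed,Tue) (Fri,Mon,Tue,Mon) (Fri,Mon,Wed,Mon) (Fri,Mon,Wed,Tue) (Fri,Mon,Thu,Mon) (Fri,Mon,Thu,Tue) (Fri,Tue,Wed,Mon) (Fri,Tue,Wed,Tue) (Fri,Tue,Thu,Mon) (Fri,Tue,Thu,Tue) — 14.
Integrate=Thu: (Fri,Mon,Tue,Mon) (Fri,Mon,Wed,Mon) (Fri,Mon,Wed,Tue) (Fri,Mon,Thu,Mon) (Fri,Mon,Thu,Tue) (Fri,Mon,Thu,Wed) (Fri,Tue,Wed,Mon) (Fri,Tue,Wed,Tue) (Fri,Tue,Thu,Mon) (Fri,Tue,Thu,Tue) (Fri,Tue,Thu,Wed) (Fri,Wed,Thu,Mon) (Fri,Wed,Thu,Tue) (Fri,Wed,Thu,Wed) — 14.
Summing: 6 + 14 + 14 = 34.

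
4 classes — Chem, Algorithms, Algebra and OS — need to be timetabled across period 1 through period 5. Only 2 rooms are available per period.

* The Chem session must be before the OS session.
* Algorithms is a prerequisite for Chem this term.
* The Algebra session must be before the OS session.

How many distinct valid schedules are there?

35

Splitting on Chem: it can be period 2 (9), period 3 (14), period 4 (12). Listing each branch's schedules as (Algorithms, Algebra, OS) by period number:
Chem=period 2: (1,1,3) (1,1,4) (1,1,5) (1,2,3) (1,2,4) (1,2,5) (1,3,4) (1,3,5) (1,4,5) — 9.
Chem=period 3: (1,1,4) (1,1,5) (1,2,4) (1,2,5) (1,3,4) (1,3,5) (1,4,5) (2,1,4) (2,1,5) (2,2,4) (2,2,5) (2,3,4) (2,3,5) (2,4,5) — 14.
Chem=period 4: (1,1,5) (1,2,5) (1,3,5) (1,4,5) (2,1,5) (2,2,5) (2,3,5) (2,4,5) (3,1,5) (3,2,5) (3,3,5) (3,4,5) — 12.
Summing: 9 + 14 + 12 = 35.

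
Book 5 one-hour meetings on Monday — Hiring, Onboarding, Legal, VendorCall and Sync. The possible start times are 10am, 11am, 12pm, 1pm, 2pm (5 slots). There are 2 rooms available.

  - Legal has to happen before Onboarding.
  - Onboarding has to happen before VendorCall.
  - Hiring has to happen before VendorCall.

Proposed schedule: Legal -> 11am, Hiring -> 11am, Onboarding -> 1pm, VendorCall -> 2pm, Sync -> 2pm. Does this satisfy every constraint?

Yes, all constraints hold

Legal has to happen before Onboarding — holds.
There are 2 rooms available — holds.
Hiring has to happen before VendorCall — holds.
Onboarding has to happen before VendorCall — holds.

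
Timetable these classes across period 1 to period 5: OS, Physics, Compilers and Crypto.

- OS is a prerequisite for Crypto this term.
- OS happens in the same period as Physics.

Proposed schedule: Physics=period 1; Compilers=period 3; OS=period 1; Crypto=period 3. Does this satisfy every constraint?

Yes

OS happens in the same period as Physics — holds.
OS is a prerequisite for Crypto this term — holds.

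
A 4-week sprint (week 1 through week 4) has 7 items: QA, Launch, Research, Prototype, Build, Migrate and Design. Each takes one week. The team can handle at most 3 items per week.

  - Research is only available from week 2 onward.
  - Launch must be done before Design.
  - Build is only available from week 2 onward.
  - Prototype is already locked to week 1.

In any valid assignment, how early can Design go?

Precedence pushes Design to at least week 2.
Design at week 2 is achievable: QA in week 1; Migrate in week 3; Design in week 2; Build in week 2; Prototype in week 1; Research in week 2; Launch in week 1.

week 2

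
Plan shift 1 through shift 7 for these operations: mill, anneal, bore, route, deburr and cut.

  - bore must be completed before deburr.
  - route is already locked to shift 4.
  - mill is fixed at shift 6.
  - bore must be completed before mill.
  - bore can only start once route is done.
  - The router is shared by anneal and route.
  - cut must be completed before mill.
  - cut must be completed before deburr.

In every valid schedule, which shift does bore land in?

route is fixed at shift 4 and must come before bore, so bore is at least shift 5.
mill is fixed at shift 6 and must come after bore, so bore is at most shift 5.
So bore must be shift 5.

shift 5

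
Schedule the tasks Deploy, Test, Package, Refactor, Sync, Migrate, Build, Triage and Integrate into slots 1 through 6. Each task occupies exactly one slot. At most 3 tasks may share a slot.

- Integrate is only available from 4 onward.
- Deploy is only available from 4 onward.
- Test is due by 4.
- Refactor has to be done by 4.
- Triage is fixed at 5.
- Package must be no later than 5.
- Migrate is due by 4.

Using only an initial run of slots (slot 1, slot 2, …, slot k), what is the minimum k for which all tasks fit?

With at most 3 per slot and 9 tasks, at least 3 slots are needed.
Triage can't be placed before 5, so the schedule must run through at least slot 5.
5 works (last occupied slot: 5): for example Build -> 2, Package -> 2, Sync -> 2, Integrate -> 4, Migrate -> 1, Test -> 1, Triage -> 5, Deploy -> 4, Refactor -> 1.

5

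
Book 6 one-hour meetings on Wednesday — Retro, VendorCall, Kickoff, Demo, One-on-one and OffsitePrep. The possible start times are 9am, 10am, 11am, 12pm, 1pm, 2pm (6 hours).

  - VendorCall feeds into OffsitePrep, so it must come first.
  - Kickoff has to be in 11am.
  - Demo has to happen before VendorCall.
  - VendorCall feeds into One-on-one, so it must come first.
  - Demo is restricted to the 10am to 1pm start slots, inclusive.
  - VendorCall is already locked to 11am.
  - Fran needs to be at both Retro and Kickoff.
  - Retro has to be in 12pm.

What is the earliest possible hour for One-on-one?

Precedence pushes One-on-one to at least 12pm.
One-on-one at 12pm is achievable: One-on-one -> 12pm, Retro -> 12pm, VendorCall -> 11am, Demo -> 10am, OffsitePrep -> 12pm, Kickoff -> 11am.

12pm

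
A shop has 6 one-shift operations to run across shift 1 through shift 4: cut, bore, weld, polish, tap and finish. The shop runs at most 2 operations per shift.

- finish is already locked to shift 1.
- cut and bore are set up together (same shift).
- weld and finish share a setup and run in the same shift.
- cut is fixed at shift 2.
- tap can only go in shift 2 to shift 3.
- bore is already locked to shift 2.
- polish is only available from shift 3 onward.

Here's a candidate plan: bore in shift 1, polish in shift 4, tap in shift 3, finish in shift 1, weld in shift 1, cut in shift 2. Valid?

Invalid. cut and bore are set up together (same shift).

tap can only go in shift 2 to shift 3 — holds.
The shop runs at most 2 operations per shift — violated.
cut and bore are set up together (same shift) — violated.
bore is already locked to shift 2 — violated.
weld and finish share a setup and run in the same shift — holds.
finish is already locked to shift 1 — holds.
polish is only available from shift 3 onward — holds.
cut is fixed at shift 2 — holds.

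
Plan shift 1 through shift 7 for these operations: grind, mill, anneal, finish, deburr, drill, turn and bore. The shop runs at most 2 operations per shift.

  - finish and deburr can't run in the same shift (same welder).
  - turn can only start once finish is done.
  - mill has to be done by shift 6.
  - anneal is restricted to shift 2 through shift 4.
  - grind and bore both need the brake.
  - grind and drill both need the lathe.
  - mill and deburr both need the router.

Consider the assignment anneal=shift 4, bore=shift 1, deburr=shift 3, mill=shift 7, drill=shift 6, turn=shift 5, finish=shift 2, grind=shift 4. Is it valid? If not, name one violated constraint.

grind and drill both need the lathe — holds.
mill and deburr both need the router — holds.
The shop runs at most 2 operations per shift — holds.
finish and deburr can't run in the same shift (same welder) — holds.
mill has to be done by shift 6 — violated.
anneal is restricted to shift 2 through shift 4 — holds.
turn can only start once finish is done — holds.
grind and bore both need the brake — holds.

Invalid. mill has to be done by shift 6.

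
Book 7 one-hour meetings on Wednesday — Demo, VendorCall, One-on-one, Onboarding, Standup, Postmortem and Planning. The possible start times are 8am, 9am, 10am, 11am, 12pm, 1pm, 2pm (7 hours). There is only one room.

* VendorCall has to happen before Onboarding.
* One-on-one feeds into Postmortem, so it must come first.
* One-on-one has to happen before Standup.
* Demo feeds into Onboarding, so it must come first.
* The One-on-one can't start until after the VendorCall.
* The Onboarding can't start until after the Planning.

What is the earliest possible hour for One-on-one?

Precedence pushes One-on-one to at least 9am; downstream work caps One-on-one at 1pm.
One-on-one at 9am is achievable: Onboarding in 12pm, Planning in 11am, Postmortem in 2pm, One-on-one in 9am, Demo in 10am, Standup in 1pm, VendorCall in 8am.

9am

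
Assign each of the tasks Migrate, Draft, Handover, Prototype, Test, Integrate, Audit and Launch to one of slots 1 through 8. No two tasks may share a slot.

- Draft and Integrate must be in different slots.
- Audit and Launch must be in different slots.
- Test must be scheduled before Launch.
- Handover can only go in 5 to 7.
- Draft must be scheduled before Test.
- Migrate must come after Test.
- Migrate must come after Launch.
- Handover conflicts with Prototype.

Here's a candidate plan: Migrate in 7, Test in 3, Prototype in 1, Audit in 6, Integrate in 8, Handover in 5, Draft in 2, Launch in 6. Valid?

Invalid. Audit and Launch must be in different slots.

Draft and Integrate must be in different slots — holds.
Draft must be scheduled before Test — holds.
Audit and Launch must be in different slots — violated.
Test must be scheduled before Launch — holds.
No two tasks may share a slot — violated.
Handover conflicts with Prototype — holds.
Handover can only go in 5 to 7 — holds.
Migrate must come after Launch — holds.
Migrate must come after Test — holds.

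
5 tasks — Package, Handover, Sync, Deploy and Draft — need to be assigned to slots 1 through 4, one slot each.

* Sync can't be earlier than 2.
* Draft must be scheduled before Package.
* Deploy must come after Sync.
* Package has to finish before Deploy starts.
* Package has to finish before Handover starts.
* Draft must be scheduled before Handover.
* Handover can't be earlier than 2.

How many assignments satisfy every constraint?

Splitting on Package: it can be 2 (6), 3 (4). Listing each branch's schedules as (Handover, Sync, Deploy, Draft):
Package=2: (3,2,3,1) (3,2,4,1) (3,3,4,1) (4,2,3,1) (4,2,4,1) (4,3,4,1) — 6.
Package=3: (4,2,4,1) (4,2,4,2) (4,3,4,1) (4,3,4,2) — 4.
Summing: 6 + 4 = 10.

10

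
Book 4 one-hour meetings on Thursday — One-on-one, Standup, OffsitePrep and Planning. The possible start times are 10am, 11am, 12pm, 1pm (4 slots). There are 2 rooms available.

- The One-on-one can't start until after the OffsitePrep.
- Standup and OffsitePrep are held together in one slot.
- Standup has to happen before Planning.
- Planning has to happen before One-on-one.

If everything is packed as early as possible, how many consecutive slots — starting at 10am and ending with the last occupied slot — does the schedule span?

3 slots

The precedence chain requires at least 3 distinct slots.
With at most 2 per slot and 4 meetings, at least 2 slots are needed.
3 works (last occupied slot: 12pm): for example Planning -> 11am, One-on-one -> 12pm, OffsitePrep -> 10am, Standup -> 10am.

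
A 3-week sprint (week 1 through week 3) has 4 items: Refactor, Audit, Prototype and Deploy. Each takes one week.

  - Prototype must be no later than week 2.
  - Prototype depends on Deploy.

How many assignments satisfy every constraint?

9

Splitting on Refactor: it can be week 1 (3), week 2 (3), week 3 (3). Listing each branch's schedules as (Audit, Prototype, Deploy) by week number:
Refactor=week 1: (1,2,1) (2,2,1) (3,2,1) — 3.
Refactor=week 2: (1,2,1) (2,2,1) (3,2,1) — 3.
Refactor=week 3: (1,2,1) (2,2,1) (3,2,1) — 3.
Summing: 3 + 3 + 3 = 9.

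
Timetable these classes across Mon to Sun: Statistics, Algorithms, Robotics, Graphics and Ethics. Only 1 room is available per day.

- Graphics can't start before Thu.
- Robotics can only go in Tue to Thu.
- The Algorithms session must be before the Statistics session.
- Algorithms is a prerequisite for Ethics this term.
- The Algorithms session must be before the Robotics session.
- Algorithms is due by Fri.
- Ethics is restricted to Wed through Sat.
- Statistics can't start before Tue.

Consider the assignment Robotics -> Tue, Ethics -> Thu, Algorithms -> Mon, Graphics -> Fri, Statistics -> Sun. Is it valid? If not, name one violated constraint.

Ethics is restricted to Wed through Sat — holds.
Algorithms is due by Fri — holds.
Algorithms is a prerequisite for Ethics this term — holds.
Statistics can't start before Tue — holds.
Only 1 room is available per day — holds.
The Algorithms session must be before the Statistics session — holds.
Robotics can only go in Tue to Thu — holds.
The Algorithms session must be before the Robotics session — holds.
Graphics can't start before Thu — holds.

Yes, all constraints hold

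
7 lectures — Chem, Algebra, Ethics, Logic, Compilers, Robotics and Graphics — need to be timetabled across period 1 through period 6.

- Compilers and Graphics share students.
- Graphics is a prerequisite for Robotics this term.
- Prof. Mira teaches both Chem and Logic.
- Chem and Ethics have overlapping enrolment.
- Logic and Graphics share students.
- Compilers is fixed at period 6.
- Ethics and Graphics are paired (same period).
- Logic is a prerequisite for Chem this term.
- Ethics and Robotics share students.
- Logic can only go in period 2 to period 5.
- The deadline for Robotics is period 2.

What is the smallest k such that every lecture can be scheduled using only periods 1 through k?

The precedence chain requires at least 2 distinct periods.
Compilers can't be placed before period 6, so the schedule must run through at least period 6.
6 works (last occupied period: period 6): for example Graphics -> period 1; Chem -> period 3; Robotics -> period 2; Ethics -> period 1; Algebra -> period 1; Logic -> period 2; Compilers -> period 6.

6 periods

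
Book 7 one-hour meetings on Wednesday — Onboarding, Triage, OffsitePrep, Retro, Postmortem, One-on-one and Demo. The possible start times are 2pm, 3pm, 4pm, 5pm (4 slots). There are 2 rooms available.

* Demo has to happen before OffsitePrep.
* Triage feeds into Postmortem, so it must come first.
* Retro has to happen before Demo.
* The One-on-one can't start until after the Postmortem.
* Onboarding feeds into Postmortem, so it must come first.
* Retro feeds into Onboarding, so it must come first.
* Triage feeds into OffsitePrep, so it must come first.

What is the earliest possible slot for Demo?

Precedence pushes Demo to at least 3pm; downstream work caps Demo at 4pm.
Demo at 3pm is achievable: One-on-one=5pm; Triage=2pm; Demo=3pm; OffsitePrep=4pm; Onboarding=3pm; Postmortem=4pm; Retro=2pm.

3pm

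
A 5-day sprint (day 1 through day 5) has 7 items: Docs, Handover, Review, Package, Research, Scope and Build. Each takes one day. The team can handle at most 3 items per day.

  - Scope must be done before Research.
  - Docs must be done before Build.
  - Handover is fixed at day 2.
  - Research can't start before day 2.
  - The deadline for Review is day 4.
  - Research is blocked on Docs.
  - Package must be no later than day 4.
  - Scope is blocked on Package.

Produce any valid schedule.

Handover -> day 2, Research -> day 3, Scope -> day 2, Review -> day 1, Docs -> day 1, Build -> day 2, Package -> day 1

Checking: Docs(day 1) before Research(day 3); Docs(day 1) before Build(day 2); Scope(day 2) before Research(day 3); Package(day 1) before Scope(day 2); Handover=day 2 in [day 2,day 2]; Review=day 1 in [day 1,day 4]; Research=day 3 in [day 2,day 5]; Package=day 1 in [day 1,day 4]; max 3 per day (cap 3).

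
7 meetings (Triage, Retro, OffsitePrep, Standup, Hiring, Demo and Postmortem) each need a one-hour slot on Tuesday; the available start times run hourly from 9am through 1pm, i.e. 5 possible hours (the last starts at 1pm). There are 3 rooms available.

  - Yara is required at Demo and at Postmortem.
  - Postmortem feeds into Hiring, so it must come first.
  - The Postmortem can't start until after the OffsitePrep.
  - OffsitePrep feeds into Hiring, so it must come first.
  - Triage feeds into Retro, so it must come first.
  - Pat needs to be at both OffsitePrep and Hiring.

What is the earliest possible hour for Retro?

10am

Precedence pushes Retro to at least 10am.
Retro at 10am is achievable: Retro=10am, Standup=9am, Hiring=11am, Demo=11am, Triage=9am, OffsitePrep=9am, Postmortem=10am.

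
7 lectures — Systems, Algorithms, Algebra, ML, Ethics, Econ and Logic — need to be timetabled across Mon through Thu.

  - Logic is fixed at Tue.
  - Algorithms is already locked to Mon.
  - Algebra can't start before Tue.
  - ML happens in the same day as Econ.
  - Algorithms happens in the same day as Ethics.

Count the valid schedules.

48

Splitting on Systems: it can be Mon (12), Tue (12), Wed (12), Thu (12). Listing each branch's schedules as (Algorithms, Algebra, ML, Ethics, Econ, Logic):
Systems=Mon: (Mon,Tue,Mon,Mon,Mon,Tue) (Mon,Tue,Tue,Mon,Tue,Tue) (Mon,Tue,Wed,Mon,Wed,Tue) (Mon,Tue,Thu,Mon,Thu,Tue) (Mon,Wed,Mon,Mon,Mon,Tue) (Mon,Wed,Tue,Mon,Tue,Tue) (Mon,Wed,Wed,Mon,Wed,Tue) (Mon,Wed,Thu,Mon,Thu,Tue) (Mon,Thu,Mon,Mon,Mon,Tue) (Mon,Thu,Tue,Mon,Tue,Tue) (Mon,Thu,Wed,Mon,Wed,Tue) (Mon,Thu,Thu,Mon,Thu,Tue) — 12.
Systems=Tue: (Mon,Tue,Mon,Mon,Mon,Tue) (Mon,Tue,Tue,Mon,Tue,Tue) (Mon,Tue,Wed,Mon,Wed,Tue) (Mon,Tue,Thu,Mon,Thu,Tue) (Mon,Wed,Mon,Mon,Mon,Tue) (Mon,Wed,Tue,Mon,Tue,Tue) (Mon,Wed,Wed,Mon,Wed,Tue) (Mon,Wed,Thu,Mon,Thu,Tue) (Mon,Thu,Mon,Mon,Mon,Tue) (Mon,Thu,Tue,Mon,Tue,Tue) (Mon,Thu,Wed,Mon,Wed,Tue) (Mon,Thu,Thu,Mon,Thu,Tue) — 12.
Systems=Wed: (Mon,Tue,Mon,Mon,Mon,Tue) (Mon,Tue,Tue,Mon,Tue,Tue) (Mon,Tue,Wed,Mon,Wed,Tue) (Mon,Tue,Thu,Mon,Thu,Tue) (Mon,Wed,Mon,Mon,Mon,Tue) (Mon,Wed,Tue,Mon,Tue,Tue) (Mon,Wed,Wed,Mon,Wed,Tue) (Mon,Wed,Thu,Mon,Thu,Tue) (Mon,Thu,Mon,Mon,Mon,Tue) (Mon,Thu,Tue,Mon,Tue,Tue) (Mon,Thu,Wed,Mon,Wed,Tue) (Mon,Thu,Thu,Mon,Thu,Tue) — 12.
Systems=Thu: (Mon,Tue,Mon,Mon,Mon,Tue) (Mon,Tue,Tue,Mon,Tue,Tue) (Mon,Tue,Wed,Mon,Wed,Tue) (Mon,Tue,Thu,Mon,Thu,Tue) (Mon,Wed,Mon,Mon,Mon,Tue) (Mon,Wed,Tue,Mon,Tue,Tue) (Mon,Wed,Wed,Mon,Wed,Tue) (Mon,Wed,Thu,Mon,Thu,Tue) (Mon,Thu,Mon,Mon,Mon,Tue) (Mon,Thu,Tue,Mon,Tue,Tue) (Mon,Thu,Wed,Mon,Wed,Tue) (Mon,Thu,Thu,Mon,Thu,Tue) — 12.
Summing: 12 + 12 + 12 + 12 = 48.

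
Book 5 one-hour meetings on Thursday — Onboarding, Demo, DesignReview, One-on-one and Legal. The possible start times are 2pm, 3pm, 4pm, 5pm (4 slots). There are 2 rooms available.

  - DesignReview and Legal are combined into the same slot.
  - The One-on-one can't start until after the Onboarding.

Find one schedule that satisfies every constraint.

Onboarding in 2pm; Demo in 2pm; DesignReview in 4pm; Legal in 4pm; One-on-one in 3pm

Checking: Onboarding(2pm) before One-on-one(3pm); DesignReview = Legal = 4pm; max 2 per slot (cap 2).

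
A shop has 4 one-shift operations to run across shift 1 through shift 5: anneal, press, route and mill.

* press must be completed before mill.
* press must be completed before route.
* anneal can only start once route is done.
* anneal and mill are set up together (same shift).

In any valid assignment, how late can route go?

Precedence pushes route to at least shift 2; downstream work caps route at shift 4.
route at shift 4 is achievable: anneal=shift 5, press=shift 1, mill=shift 5, route=shift 4.

shift 4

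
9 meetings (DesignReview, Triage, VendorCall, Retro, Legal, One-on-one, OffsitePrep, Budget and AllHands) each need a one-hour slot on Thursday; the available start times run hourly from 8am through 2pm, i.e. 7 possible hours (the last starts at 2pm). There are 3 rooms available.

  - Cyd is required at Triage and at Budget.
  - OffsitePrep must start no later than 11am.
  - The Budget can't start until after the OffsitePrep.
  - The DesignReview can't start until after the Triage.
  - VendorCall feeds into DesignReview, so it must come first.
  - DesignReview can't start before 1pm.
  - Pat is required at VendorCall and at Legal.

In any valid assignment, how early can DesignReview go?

1pm

DesignReview is available from 1pm.
DesignReview at 1pm is achievable: Legal -> 9am, DesignReview -> 1pm, Retro -> 9am, Budget -> 9am, VendorCall -> 8am, One-on-one -> 10am, AllHands -> 10am, Triage -> 8am, OffsitePrep -> 8am.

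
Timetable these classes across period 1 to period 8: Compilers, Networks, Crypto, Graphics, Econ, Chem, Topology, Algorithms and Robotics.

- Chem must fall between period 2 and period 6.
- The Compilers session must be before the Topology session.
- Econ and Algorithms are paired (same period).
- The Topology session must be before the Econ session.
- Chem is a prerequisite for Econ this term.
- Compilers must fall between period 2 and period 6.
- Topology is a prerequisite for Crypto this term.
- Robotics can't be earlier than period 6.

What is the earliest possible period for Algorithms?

period 4

Algorithms must be in the same period as Econ, which can't be before period 4, so Algorithms is at least period 4.
Algorithms at period 4 is achievable: Chem -> period 2, Crypto -> period 4, Econ -> period 4, Robotics -> period 6, Algorithms -> period 4, Networks -> period 1, Topology -> period 3, Compilers -> period 2, Graphics -> period 1.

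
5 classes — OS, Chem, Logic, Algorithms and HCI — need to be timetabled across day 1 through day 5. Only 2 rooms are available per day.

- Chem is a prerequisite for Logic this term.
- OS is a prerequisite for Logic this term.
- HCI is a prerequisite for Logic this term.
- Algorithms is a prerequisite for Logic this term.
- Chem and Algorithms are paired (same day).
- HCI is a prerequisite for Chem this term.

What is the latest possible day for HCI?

day 3

Downstream work caps HCI at day 3.
HCI at day 3 is achievable: Logic in day 5; Algorithms in day 4; Chem in day 4; OS in day 1; HCI in day 3.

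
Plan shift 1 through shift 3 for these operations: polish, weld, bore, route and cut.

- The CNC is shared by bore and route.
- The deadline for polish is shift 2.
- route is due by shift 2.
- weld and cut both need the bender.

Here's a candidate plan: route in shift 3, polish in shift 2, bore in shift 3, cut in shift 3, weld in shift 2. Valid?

No. The CNC is shared by bore and route is not satisfied.

weld and cut both need the bender — holds.
The deadline for polish is shift 2 — holds.
The CNC is shared by bore and route — violated.
route is due by shift 2 — violated.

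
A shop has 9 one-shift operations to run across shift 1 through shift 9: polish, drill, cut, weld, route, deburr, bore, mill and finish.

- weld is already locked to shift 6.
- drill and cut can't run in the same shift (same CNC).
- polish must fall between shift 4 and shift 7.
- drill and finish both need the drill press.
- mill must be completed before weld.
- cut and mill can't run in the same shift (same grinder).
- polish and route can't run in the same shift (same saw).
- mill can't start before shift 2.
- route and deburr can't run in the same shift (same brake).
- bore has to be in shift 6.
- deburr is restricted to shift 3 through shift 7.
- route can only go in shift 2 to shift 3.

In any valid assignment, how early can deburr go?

Deburr is available from shift 3; deburr's own window allows nothing later than shift 7.
deburr at shift 3 is achievable: cut=shift 3; drill=shift 1; mill=shift 2; deburr=shift 3; polish=shift 4; weld=shift 6; route=shift 2; finish=shift 2; bore=shift 6.

shift 3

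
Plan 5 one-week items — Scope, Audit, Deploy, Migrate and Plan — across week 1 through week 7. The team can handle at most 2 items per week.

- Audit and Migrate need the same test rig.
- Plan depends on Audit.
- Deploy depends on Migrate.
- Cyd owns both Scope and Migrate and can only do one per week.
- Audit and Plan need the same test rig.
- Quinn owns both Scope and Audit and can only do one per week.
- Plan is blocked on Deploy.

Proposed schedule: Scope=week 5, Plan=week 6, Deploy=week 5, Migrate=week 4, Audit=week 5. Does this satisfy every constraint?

No — it violates: The team can handle at most 2 items per week

Plan is blocked on Deploy — holds.
Quinn owns both Scope and Audit and can only do one per week — violated.
Plan depends on Audit — holds.
Audit and Plan need the same test rig — holds.
Audit and Migrate need the same test rig — holds.
Cyd owns both Scope and Migrate and can only do one per week — holds.
Deploy depends on Migrate — holds.
The team can handle at most 2 items per week — violated.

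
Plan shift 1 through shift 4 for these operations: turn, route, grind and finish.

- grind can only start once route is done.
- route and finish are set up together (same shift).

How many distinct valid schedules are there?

24

Splitting on turn: it can be shift 1 (6), shift 2 (6), shift 3 (6), shift 4 (6). Listing each branch's schedules as (route, grind, finish) by shift number:
turn=shift 1: (1,2,1) (1,3,1) (1,4,1) (2,3,2) (2,4,2) (3,4,3) — 6.
turn=shift 2: (1,2,1) (1,3,1) (1,4,1) (2,3,2) (2,4,2) (3,4,3) — 6.
turn=shift 3: (1,2,1) (1,3,1) (1,4,1) (2,3,2) (2,4,2) (3,4,3) — 6.
turn=shift 4: (1,2,1) (1,3,1) (1,4,1) (2,3,2) (2,4,2) (3,4,3) — 6.
Summing: 6 + 6 + 6 + 6 = 24.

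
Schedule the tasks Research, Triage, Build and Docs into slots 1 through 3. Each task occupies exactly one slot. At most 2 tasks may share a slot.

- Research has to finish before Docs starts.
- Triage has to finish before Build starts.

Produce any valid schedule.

Build -> 2, Triage -> 1, Research -> 1, Docs -> 2

Checking: Research(1) before Docs(2); Triage(1) before Build(2); max 2 per slot (cap 2).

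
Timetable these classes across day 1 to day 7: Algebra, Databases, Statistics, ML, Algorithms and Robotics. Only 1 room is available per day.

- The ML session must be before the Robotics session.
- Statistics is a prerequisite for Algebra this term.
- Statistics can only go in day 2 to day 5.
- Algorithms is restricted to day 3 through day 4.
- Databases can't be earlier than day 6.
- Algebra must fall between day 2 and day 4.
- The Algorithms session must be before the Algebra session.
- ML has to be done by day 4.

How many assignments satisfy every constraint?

Enumerating: Databases -> day 6; ML -> day 1; Algorithms -> day 3; Algebra -> day 4; Robotics -> day 5; Statistics -> day 2 | ML -> day 1, Algebra -> day 4, Statistics -> day 2, Robotics -> day 7, Algorithms -> day 3, Databases -> day 6 | Algorithms -> day 3; Databases -> day 7; Algebra -> day 4; Statistics -> day 2; ML -> day 1; Robotics -> day 5 | Algorithms -> day 3; Algebra -> day 4; Robotics -> day 6; Databases -> day 7; Statistics -> day 2; ML -> day 1.

4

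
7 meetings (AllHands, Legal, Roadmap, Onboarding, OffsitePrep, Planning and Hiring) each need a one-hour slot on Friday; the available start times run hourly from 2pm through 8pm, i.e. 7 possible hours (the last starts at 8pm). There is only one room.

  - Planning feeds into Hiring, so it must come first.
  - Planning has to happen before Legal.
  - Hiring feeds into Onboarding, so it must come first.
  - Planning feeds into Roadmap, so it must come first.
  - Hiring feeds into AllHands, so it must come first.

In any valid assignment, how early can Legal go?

Precedence pushes Legal to at least 3pm.
Legal at 3pm is achievable: Hiring in 4pm; AllHands in 5pm; Onboarding in 7pm; Roadmap in 6pm; Planning in 2pm; Legal in 3pm; OffsitePrep in 8pm.

3pm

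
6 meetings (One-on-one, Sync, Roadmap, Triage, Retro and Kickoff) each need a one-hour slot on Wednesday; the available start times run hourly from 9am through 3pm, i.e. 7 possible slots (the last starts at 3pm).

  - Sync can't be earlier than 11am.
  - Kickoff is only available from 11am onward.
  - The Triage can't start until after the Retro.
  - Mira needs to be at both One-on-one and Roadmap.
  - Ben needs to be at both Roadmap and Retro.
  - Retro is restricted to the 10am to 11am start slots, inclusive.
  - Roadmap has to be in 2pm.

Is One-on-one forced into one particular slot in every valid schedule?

One-on-one can be 9am (e.g. Sync -> 11am, Triage -> 11am, One-on-one -> 9am, Kickoff -> 11am, Retro -> 10am, Roadmap -> 2pm) or 10am (e.g. Kickoff in 11am, One-on-one in 10am, Retro in 10am, Roadmap in 2pm, Sync in 11am, Triage in 11am).

No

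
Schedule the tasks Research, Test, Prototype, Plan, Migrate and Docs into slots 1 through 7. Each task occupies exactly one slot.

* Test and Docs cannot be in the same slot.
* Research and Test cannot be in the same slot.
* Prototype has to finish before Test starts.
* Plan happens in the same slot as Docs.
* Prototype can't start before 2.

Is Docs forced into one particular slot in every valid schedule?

Docs can be 1 (e.g. Migrate in 1, Prototype in 2, Docs in 1, Research in 1, Plan in 1, Test in 3) or 2 (e.g. Prototype -> 2, Plan -> 2, Migrate -> 1, Test -> 3, Docs -> 2, Research -> 1).

No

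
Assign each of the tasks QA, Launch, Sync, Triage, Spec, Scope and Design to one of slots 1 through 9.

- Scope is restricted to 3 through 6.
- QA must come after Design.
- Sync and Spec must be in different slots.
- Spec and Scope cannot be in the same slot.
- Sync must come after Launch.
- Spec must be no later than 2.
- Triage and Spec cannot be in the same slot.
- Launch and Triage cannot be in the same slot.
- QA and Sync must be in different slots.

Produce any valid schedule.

Sync=3; Launch=1; Scope=3; Design=1; Spec=1; Triage=2; QA=2

Checking: Launch(1) before Sync(3); Design(1) before QA(2); Sync(3) != Spec(1); Launch(1) != Triage(2); Spec(1) != Scope(3); QA(2) != Sync(3); Triage(2) != Spec(1); Scope=3 in [3,6]; Spec=1 in [1,2].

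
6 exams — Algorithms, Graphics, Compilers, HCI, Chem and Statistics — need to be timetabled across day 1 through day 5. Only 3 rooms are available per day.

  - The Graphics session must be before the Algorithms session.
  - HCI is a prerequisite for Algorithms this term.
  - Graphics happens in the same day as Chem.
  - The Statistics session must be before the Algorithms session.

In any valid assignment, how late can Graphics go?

day 4

Downstream work caps Graphics at day 4.
Graphics at day 4 is achievable: Chem in day 4, Graphics in day 4, Algorithms in day 5, HCI in day 1, Compilers in day 1, Statistics in day 1.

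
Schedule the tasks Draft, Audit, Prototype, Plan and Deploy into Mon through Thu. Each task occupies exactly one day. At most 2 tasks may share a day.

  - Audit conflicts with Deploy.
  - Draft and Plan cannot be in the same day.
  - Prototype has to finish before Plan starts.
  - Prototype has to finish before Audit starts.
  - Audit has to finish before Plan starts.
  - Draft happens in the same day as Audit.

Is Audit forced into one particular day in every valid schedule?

No

Audit can be Tue (e.g. Audit -> Tue, Draft -> Tue, Deploy -> Mon, Prototype -> Mon, Plan -> Wed) or Wed (e.g. Audit=Wed; Deploy=Mon; Prototype=Mon; Plan=Thu; Draft=Wed).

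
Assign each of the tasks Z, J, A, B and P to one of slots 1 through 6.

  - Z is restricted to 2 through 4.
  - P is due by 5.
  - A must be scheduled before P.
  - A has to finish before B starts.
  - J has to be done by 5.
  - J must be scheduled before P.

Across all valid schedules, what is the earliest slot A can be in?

Downstream work caps A at 4.
A at 1 is achievable: P in 2; J in 1; Z in 2; B in 2; A in 1.

1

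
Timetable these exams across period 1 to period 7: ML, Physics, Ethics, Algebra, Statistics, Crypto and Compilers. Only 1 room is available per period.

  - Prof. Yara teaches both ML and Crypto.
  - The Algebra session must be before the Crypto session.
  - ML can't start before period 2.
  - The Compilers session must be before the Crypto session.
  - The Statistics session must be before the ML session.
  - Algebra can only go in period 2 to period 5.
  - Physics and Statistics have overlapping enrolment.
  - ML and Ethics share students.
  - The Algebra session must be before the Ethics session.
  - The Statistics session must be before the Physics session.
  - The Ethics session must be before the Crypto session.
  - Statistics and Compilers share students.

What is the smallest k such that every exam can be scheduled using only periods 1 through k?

The precedence chain requires at least 3 distinct periods.
With at most 1 per period and 7 exams, at least 7 periods are needed.
Propagating the time windows through the other constraints, Crypto can't land before period 4, so the schedule must run through at least period 4.
7 works (last occupied period: period 7): for example Compilers -> period 5, Statistics -> period 1, Ethics -> period 4, Crypto -> period 6, Physics -> period 7, Algebra -> period 2, ML -> period 3.

7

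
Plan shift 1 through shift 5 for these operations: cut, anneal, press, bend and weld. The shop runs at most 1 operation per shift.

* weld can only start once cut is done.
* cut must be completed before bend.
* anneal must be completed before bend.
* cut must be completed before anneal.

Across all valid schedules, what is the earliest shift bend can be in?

Precedence pushes bend to at least shift 3.
bend at shift 3 is achievable: bend in shift 3, anneal in shift 2, press in shift 5, weld in shift 4, cut in shift 1.

shift 3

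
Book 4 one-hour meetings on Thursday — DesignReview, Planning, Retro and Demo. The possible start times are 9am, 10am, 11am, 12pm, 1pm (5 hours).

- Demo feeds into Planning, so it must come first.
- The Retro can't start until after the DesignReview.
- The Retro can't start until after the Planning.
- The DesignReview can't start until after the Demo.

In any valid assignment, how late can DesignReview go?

12pm

Precedence pushes DesignReview to at least 10am; downstream work caps DesignReview at 12pm.
DesignReview at 12pm is achievable: Demo in 9am; DesignReview in 12pm; Retro in 1pm; Planning in 10am.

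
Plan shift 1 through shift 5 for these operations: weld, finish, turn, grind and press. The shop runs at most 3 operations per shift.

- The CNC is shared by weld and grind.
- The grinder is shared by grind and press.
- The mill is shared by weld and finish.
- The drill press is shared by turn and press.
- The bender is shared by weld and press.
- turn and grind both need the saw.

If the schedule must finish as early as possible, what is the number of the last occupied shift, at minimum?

3

With at most 3 per shift and 5 operations, at least 2 shifts are needed.
Could 2 shifts be enough, i.e. nothing placed later than shift 2? No: weld, grind and press must all be in different shifts (weld/grind can't share; weld/press can't share; grind/press can't share), but only 2 shifts are available: 3 operations can't fit in 2 distinct shifts.
So 2 shifts is not enough.
3 works (last occupied shift: shift 3): for example press -> shift 3; weld -> shift 1; grind -> shift 2; finish -> shift 2; turn -> shift 1.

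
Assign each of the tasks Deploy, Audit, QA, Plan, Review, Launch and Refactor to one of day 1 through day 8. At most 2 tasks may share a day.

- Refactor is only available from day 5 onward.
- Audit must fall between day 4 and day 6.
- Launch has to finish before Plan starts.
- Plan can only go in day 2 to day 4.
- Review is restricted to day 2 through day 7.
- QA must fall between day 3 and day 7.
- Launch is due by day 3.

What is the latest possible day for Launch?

Launch's own window allows nothing later than day 3.
Launch at day 3 is achievable: Refactor=day 5; Deploy=day 1; Review=day 2; QA=day 3; Audit=day 4; Launch=day 3; Plan=day 4.

day 3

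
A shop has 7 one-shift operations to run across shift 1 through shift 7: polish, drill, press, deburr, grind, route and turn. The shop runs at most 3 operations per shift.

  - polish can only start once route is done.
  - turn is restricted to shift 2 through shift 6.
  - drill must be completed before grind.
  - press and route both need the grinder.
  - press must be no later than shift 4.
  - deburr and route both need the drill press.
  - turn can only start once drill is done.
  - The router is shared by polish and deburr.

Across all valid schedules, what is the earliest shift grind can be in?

shift 2

Precedence pushes grind to at least shift 2.
grind at shift 2 is achievable: press -> shift 1, route -> shift 2, drill -> shift 1, deburr -> shift 1, turn -> shift 2, grind -> shift 2, polish -> shift 3.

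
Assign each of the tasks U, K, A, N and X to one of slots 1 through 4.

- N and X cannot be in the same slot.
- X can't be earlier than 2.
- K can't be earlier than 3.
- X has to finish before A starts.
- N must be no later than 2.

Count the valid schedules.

Splitting on U: it can be 1 (8), 2 (8), 3 (8), 4 (8). Listing each branch's schedules as (K, A, N, X):
U=1: (3,3,1,2) (3,4,1,2) (3,4,1,3) (3,4,2,3) (4,3,1,2) (4,4,1,2) (4,4,1,3) (4,4,2,3) — 8.
U=2: (3,3,1,2) (3,4,1,2) (3,4,1,3) (3,4,2,3) (4,3,1,2) (4,4,1,2) (4,4,1,3) (4,4,2,3) — 8.
U=3: (3,3,1,2) (3,4,1,2) (3,4,1,3) (3,4,2,3) (4,3,1,2) (4,4,1,2) (4,4,1,3) (4,4,2,3) — 8.
U=4: (3,3,1,2) (3,4,1,2) (3,4,1,3) (3,4,2,3) (4,3,1,2) (4,4,1,2) (4,4,1,3) (4,4,2,3) — 8.
Summing: 8 + 8 + 8 + 8 = 32.

32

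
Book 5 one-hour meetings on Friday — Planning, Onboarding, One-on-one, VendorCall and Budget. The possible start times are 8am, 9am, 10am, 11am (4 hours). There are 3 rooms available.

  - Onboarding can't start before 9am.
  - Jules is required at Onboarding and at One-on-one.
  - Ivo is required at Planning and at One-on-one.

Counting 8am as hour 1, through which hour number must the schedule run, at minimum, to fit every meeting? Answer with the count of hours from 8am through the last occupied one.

2 hours

With at most 3 per hour and 5 meetings, at least 2 hours are needed.
Onboarding can't be placed before 9am — that is hour 2 counting from 8am — so the schedule must run through at least 2 hours.
2 works (last occupied hour: 9am): for example Budget -> 8am; Planning -> 9am; VendorCall -> 8am; One-on-one -> 8am; Onboarding -> 9am.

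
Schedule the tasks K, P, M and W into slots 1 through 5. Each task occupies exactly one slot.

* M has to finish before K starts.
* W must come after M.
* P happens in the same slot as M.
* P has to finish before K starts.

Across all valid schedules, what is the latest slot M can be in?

4

Downstream work caps M at 4.
M at 4 is achievable: M -> 4; P -> 4; W -> 5; K -> 5.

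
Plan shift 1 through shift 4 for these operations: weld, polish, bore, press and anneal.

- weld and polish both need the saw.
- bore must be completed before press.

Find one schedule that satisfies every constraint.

weld in shift 1, polish in shift 2, press in shift 2, anneal in shift 1, bore in shift 1

Checking: bore(shift 1) before press(shift 2); weld(shift 1) != polish(shift 2).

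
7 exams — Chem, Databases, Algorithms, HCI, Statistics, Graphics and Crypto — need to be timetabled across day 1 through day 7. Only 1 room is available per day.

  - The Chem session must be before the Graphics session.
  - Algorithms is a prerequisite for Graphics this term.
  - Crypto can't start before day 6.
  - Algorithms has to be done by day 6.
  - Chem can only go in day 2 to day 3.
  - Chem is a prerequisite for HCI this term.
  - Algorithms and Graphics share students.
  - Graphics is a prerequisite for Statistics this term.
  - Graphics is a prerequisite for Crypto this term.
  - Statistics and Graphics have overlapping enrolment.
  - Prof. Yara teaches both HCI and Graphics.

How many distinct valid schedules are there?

44

Splitting on Chem: it can be day 2 (32), day 3 (12). Listing each branch's schedules as (Databases, Algorithms, HCI, Statistics, Graphics, Crypto) by day number:
Chem=day 2: (1,3,4,6,5,7) (1,3,4,7,5,6) (1,3,5,6,4,7) (1,3,5,7,4,6) (1,3,6,5,4,7) (1,3,7,5,4,6) (1,4,3,6,5,7) (1,4,3,7,5,6) (3,1,4,6,5,7) (3,1,4,7,5,6) (3,1,5,6,4,7) (3,1,5,7,4,6) (3,1,6,5,4,7) (3,1,7,5,4,6) (4,1,3,6,5,7) (4,1,3,7,5,6) (4,1,5,6,3,7) (4,1,5,7,3,6) (4,1,6,5,3,7) (4,1,7,5,3,6) (5,1,3,6,4,7) (5,1,3,7,4,6) (5,1,4,6,3,7) (5,1,4,7,3,6) (5,1,6,4,3,7) (5,1,7,4,3,6) (6,1,3,5,4,7) (6,1,4,5,3,7) (6,1,5,4,3,7) (7,1,3,5,4,6) (7,1,4,5,3,6) (7,1,5,4,3,6) — 32.
Chem=day 3: (1,2,4,6,5,7) (1,2,4,7,5,6) (1,2,5,6,4,7) (1,2,5,7,4,6) (1,2,6,5,4,7) (1,2,7,5,4,6) (2,1,4,6,5,7) (2,1,4,7,5,6) (2,1,5,6,4,7) (2,1,5,7,4,6) (2,1,6,5,4,7) (2,1,7,5,4,6) — 12.
Summing: 32 + 12 = 44.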